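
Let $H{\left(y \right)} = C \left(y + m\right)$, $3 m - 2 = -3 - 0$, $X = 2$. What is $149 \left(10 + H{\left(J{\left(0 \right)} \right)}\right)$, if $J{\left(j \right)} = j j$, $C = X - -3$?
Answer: $\frac{3725}{3} \approx 1241.7$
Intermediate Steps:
$m = - \frac{1}{3}$ ($m = \frac{2}{3} + \frac{-3 - 0}{3} = \frac{2}{3} + \frac{-3 + 0}{3} = \frac{2}{3} + \frac{1}{3} \left(-3\right) = \frac{2}{3} - 1 = - \frac{1}{3} \approx -0.33333$)
$C = 5$ ($C = 2 - -3 = 2 + 3 = 5$)
$J{\left(j \right)} = j^{2}$
$H{\left(y \right)} = - \frac{5}{3} + 5 y$ ($H{\left(y \right)} = 5 \left(y - \frac{1}{3}\right) = 5 \left(- \frac{1}{3} + y\right) = - \frac{5}{3} + 5 y$)
$149 \left(10 + H{\left(J{\left(0 \right)} \right)}\right) = 149 \left(10 - \left(\frac{5}{3} - 5 \cdot 0^{2}\right)\right) = 149 \left(10 + \left(- \frac{5}{3} + 5 \cdot 0\right)\right) = 149 \left(10 + \left(- \frac{5}{3} + 0\right)\right) = 149 \left(10 - \frac{5}{3}\right) = 149 \cdot \frac{25}{3} = \frac{3725}{3}$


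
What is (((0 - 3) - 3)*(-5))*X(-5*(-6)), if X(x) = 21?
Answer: 630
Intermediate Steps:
(((0 - 3) - 3)*(-5))*X(-5*(-6)) = (((0 - 3) - 3)*(-5))*21 = ((-3 - 3)*(-5))*21 = -6*(-5)*21 = 30*21 = 630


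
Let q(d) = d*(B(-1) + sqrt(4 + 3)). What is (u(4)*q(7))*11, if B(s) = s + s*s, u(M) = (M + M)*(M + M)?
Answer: 4928*sqrt(7) ≈ 13038.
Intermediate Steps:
u(M) = 4*M**2 (u(M) = (2*M)*(2*M) = 4*M**2)
B(s) = s + s**2
q(d) = d*sqrt(7) (q(d) = d*(-(1 - 1) + sqrt(4 + 3)) = d*(-1*0 + sqrt(7)) = d*(0 + sqrt(7)) = d*sqrt(7))
(u(4)*q(7))*11 = ((4*4**2)*(7*sqrt(7)))*11 = ((4*16)*(7*sqrt(7)))*11 = (64*(7*sqrt(7)))*11 = (448*sqrt(7))*11 = 4928*sqrt(7)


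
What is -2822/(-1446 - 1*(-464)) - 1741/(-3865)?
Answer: 6308346/1897715 ≈ 3.3242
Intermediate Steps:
-2822/(-1446 - 1*(-464)) - 1741/(-3865) = -2822/(-1446 + 464) - 1741*(-1/3865) = -2822/(-982) + 1741/3865 = -2822*(-1/982) + 1741/3865 = 1411/491 + 1741/3865 = 6308346/1897715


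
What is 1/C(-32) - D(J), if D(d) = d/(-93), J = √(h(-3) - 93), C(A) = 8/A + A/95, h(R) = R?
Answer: -380/223 + 4*I*√6/93 ≈ -1.704 + 0.10535*I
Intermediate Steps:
C(A) = 8/A + A/95 (C(A) = 8/A + A*(1/95) = 8/A + A/95)
J = 4*I*√6 (J = √(-3 - 93) = √(-96) = 4*I*√6 ≈ 9.798*I)
D(d) = -d/93 (D(d) = d*(-1/93) = -d/93)
1/C(-32) - D(J) = 1/(8/(-32) + (1/95)*(-32)) - (-1)*4*I*√6/93 = 1/(8*(-1/32) - 32/95) - (-4)*I*√6/93 = 1/(-¼ - 32/95) + 4*I*√6/93 = 1/(-223/380) + 4*I*√6/93 = -380/223 + 4*I*√6/93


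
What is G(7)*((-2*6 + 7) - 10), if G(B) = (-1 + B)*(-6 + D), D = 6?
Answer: 0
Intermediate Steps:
G(B) = 0 (G(B) = (-1 + B)*(-6 + 6) = (-1 + B)*0 = 0)
G(7)*((-2*6 + 7) - 10) = 0*((-2*6 + 7) - 10) = 0*((-12 + 7) - 10) = 0*(-5 - 10) = 0*(-15) = 0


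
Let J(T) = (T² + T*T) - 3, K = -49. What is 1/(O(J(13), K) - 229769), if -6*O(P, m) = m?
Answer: -6/1378565 ≈ -4.3524e-6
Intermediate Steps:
J(T) = -3 + 2*T² (J(T) = (T² + T²) - 3 = 2*T² - 3 = -3 + 2*T²)
O(P, m) = -m/6
1/(O(J(13), K) - 229769) = 1/(-⅙*(-49) - 229769) = 1/(49/6 - 229769) = 1/(-1378565/6) = -6/1378565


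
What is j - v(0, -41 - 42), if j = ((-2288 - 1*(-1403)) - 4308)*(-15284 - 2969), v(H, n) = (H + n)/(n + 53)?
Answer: 2843634787/30 ≈ 9.4788e+7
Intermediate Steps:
v(H, n) = (H + n)/(53 + n)
j = 94787829 (j = ((-2288 + 1403) - 4308)*(-18253) = (-885 - 4308)*(-18253) = -5193*(-18253) = 94787829)
j - v(0, -41 - 42) = 94787829 - (0 + (-41 - 42))/(53 + (-41 - 42)) = 94787829 - (0 - 83)/(53 - 83) = 94787829 - (-83)/(-30) = 94787829 - (-1)*(-83)/30 = 94787829 - 1*83/30 = 94787829 - 83/30 = 2843634787/30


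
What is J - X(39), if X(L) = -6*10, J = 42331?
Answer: 42391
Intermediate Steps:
X(L) = -60
J - X(39) = 42331 - 1*(-60) = 42331 + 60 = 42391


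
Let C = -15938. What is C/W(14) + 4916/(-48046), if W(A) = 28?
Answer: -191473699/336322 ≈ -569.32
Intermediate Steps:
C/W(14) + 4916/(-48046) = -15938/28 + 4916/(-48046) = -15938*1/28 + 4916*(-1/48046) = -7969/14 - 2458/24023 = -191473699/336322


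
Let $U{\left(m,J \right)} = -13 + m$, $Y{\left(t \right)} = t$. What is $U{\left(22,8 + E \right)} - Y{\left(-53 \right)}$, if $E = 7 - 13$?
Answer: $62$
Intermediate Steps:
$E = -6$
$U{\left(22,8 + E \right)} - Y{\left(-53 \right)} = \left(-13 + 22\right) - -53 = 9 + 53 = 62$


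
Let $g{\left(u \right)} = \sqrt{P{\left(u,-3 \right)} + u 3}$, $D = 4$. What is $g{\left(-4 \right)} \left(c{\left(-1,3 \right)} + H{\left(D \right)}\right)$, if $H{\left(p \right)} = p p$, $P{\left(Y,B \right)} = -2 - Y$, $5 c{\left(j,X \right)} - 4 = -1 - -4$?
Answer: $\frac{87 i \sqrt{10}}{5} \approx 55.024 i$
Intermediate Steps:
$c{\left(j,X \right)} = \frac{7}{5}$ ($c{\left(j,X \right)} = \frac{4}{5} + \frac{-1 - -4}{5} = \frac{4}{5} + \frac{-1 + 4}{5} = \frac{4}{5} + \frac{1}{5} \cdot 3 = \frac{4}{5} + \frac{3}{5} = \frac{7}{5}$)
$g{\left(u \right)} = \sqrt{-2 + 2 u}$ ($g{\left(u \right)} = \sqrt{\left(-2 - u\right) + u 3} = \sqrt{\left(-2 - u\right) + 3 u} = \sqrt{-2 + 2 u}$)
$H{\left(p \right)} = p^{2}$
$g{\left(-4 \right)} \left(c{\left(-1,3 \right)} + H{\left(D \right)}\right) = \sqrt{-2 + 2 \left(-4\right)} \left(\frac{7}{5} + 4^{2}\right) = \sqrt{-2 - 8} \left(\frac{7}{5} + 16\right) = \sqrt{-10} \cdot \frac{87}{5} = i \sqrt{10} \cdot \frac{87}{5} = \frac{87 i \sqrt{10}}{5}$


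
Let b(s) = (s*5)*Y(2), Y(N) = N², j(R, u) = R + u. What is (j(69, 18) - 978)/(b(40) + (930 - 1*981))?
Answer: -891/749 ≈ -1.1896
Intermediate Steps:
b(s) = 20*s (b(s) = (s*5)*2² = (5*s)*4 = 20*s)
(j(69, 18) - 978)/(b(40) + (930 - 1*981)) = ((69 + 18) - 978)/(20*40 + (930 - 1*981)) = (87 - 978)/(800 + (930 - 981)) = -891/(800 - 51) = -891/749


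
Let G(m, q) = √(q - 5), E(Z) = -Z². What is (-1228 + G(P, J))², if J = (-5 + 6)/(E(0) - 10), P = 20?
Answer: (12280 - I*√510)²/100 ≈ 1.508e+6 - 5546.4*I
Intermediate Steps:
J = -⅒ (J = (-5 + 6)/(-1*0² - 10) = 1/(-1*0 - 10) = 1/(0 - 10) = 1/(-10) = 1*(-⅒) = -⅒ ≈ -0.10000)
G(m, q) = √(-5 + q)
(-1228 + G(P, J))² = (-1228 + √(-5 - ⅒))² = (-1228 + √(-51/10))² = (-1228 + I*√510/10)²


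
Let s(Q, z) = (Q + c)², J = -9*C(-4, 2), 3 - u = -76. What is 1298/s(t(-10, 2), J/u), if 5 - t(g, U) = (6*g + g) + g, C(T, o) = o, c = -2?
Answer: 1298/6889 ≈ 0.18842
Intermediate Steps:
u = 79 (u = 3 - 1*(-76) = 3 + 76 = 79)
t(g, U) = 5 - 8*g (t(g, U) = 5 - ((6*g + g) + g) = 5 - (7*g + g) = 5 - 8*g)
J = -18 (J = -9*2 = -18)
s(Q, z) = (-2 + Q)² (s(Q, z) = (Q - 2)² = (-2 + Q)²)
1298/s(t(-10, 2), J/u) = 1298/((-2 + (5 - 8*(-10)))²) = 1298/((-2 + (5 + 80))²) = 1298/((-2 + 85)²) = 1298/(83²) = 1298/6889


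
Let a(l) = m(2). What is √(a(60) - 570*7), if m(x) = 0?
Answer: I*√3990 ≈ 63.166*I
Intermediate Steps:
a(l) = 0
√(a(60) - 570*7) = √(0 - 570*7) = √(0 - 3990) = √(-3990) = I*√3990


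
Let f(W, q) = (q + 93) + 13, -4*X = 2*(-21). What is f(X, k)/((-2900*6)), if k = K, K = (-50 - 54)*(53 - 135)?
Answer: -1439/2900 ≈ -0.49621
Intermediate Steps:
X = 21/2 (X = -(-21)/2 = -¼*(-42) = 21/2 ≈ 10.500)
K = 8528 (K = -104*(-82) = 8528)
k = 8528
f(W, q) = 106 + q (f(W, q) = (93 + q) + 13 = 106 + q)
f(X, k)/((-2900*6)) = (106 + 8528)/((-2900*6)) = 8634/(-17400) = 8634*(-1/17400) = -1439/2900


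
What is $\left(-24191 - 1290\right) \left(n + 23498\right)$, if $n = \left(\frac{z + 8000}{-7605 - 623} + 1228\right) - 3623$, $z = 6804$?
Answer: $- \frac{1106007136770}{2057} \approx -5.3768 \cdot 10^{8}$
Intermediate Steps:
$n = - \frac{4930216}{2057}$ ($n = \left(\frac{6804 + 8000}{-7605 - 623} + 1228\right) - 3623 = \left(\frac{14804}{-8228} + 1228\right) - 3623 = \left(14804 \left(- \frac{1}{8228}\right) + 1228\right) - 3623 = \left(- \frac{3701}{2057} + 1228\right) - 3623 = \frac{2522295}{2057} - 3623 = - \frac{4930216}{2057} \approx -2396.8$)
$\left(-24191 - 1290\right) \left(n + 23498\right) = \left(-24191 - 1290\right) \left(- \frac{4930216}{2057} + 23498\right) = \left(-25481\right) \frac{43405170}{2057} = - \frac{1106007136770}{2057}$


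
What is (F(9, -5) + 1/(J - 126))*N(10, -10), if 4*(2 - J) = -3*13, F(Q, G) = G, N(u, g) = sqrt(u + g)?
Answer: 0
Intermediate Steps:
N(u, g) = sqrt(g + u)
J = 47/4 (J = 2 - (-3)*13/4 = 2 - 1/4*(-39) = 2 + 39/4 = 47/4 ≈ 11.750)
(F(9, -5) + 1/(J - 126))*N(10, -10) = (-5 + 1/(47/4 - 126))*sqrt(-10 + 10) = (-5 + 1/(-457/4))*sqrt(0) = (-5 - 4/457)*0 = -2289/457*0 = 0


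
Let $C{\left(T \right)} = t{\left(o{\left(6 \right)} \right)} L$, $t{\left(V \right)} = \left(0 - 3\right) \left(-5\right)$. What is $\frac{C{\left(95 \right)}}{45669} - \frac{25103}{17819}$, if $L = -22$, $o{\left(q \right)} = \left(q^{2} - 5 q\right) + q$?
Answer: $- \frac{384103059}{271258637} \approx -1.416$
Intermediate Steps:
$o{\left(q \right)} = q^{2} - 4 q$
$t{\left(V \right)} = 15$ ($t{\left(V \right)} = \left(-3\right) \left(-5\right) = 15$)
$C{\left(T \right)} = -330$ ($C{\left(T \right)} = 15 \left(-22\right) = -330$)
$\frac{C{\left(95 \right)}}{45669} - \frac{25103}{17819} = - \frac{330}{45669} - \frac{25103}{17819} = \left(-330\right) \frac{1}{45669} - \frac{25103}{17819} = - \frac{110}{15223} - \frac{25103}{17819} = - \frac{384103059}{271258637}$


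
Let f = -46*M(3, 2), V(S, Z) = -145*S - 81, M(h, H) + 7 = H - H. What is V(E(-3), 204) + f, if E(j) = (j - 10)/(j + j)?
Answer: -439/6 ≈ -73.167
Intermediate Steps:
M(h, H) = -7 (M(h, H) = -7 + (H - H) = -7 + 0 = -7)
E(j) = (-10 + j)/(2*j) (E(j) = (-10 + j)/((2*j)) = (-10 + j)*(1/(2*j)) = (-10 + j)/(2*j))
V(S, Z) = -81 - 145*S
f = 322 (f = -46*(-7) = 322)
V(E(-3), 204) + f = (-81 - 145*(-10 - 3)/(2*(-3))) + 322 = (-81 - 145*(-1)*(-13)/(2*3)) + 322 = (-81 - 145*13/6) + 322 = (-81 - 1885/6) + 322 = -2371/6 + 322 = -439/6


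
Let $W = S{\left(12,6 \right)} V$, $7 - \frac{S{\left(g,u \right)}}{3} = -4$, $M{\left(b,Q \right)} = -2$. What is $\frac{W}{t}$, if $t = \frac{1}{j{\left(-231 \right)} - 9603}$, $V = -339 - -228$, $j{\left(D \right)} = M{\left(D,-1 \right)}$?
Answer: $35183115$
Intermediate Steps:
$S{\left(g,u \right)} = 33$ ($S{\left(g,u \right)} = 21 - -12 = 21 + 12 = 33$)
$j{\left(D \right)} = -2$
$V = -111$ ($V = -339 + 228 = -111$)
$t = - \frac{1}{9605}$ ($t = \frac{1}{-2 - 9603} = \frac{1}{-9605} = - \frac{1}{9605} \approx -0.00010411$)
$W = -3663$ ($W = 33 \left(-111\right) = -3663$)
$\frac{W}{t} = - \frac{3663}{- \frac{1}{9605}} = \left(-3663\right) \left(-9605\right) = 35183115$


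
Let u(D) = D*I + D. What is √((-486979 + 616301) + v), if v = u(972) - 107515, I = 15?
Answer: 3*√4151 ≈ 193.28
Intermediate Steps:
u(D) = 16*D (u(D) = D*15 + D = 15*D + D = 16*D)
v = -91963 (v = 16*972 - 107515 = 15552 - 107515 = -91963)
√((-486979 + 616301) + v) = √((-486979 + 616301) - 91963) = √(129322 - 91963) = √37359 = 3*√4151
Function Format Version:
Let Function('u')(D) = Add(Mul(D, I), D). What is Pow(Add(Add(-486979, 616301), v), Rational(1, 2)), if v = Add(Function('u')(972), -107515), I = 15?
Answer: Mul(3, Pow(4151, Rational(1, 2))) ≈ 193.28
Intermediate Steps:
Function('u')(D) = Mul(16, D) (Function('u')(D) = Add(Mul(D, 15), D) = Add(Mul(15, D), D) = Mul(16, D))
v = -91963 (v = Add(Mul(16, 972), -107515) = Add(15552, -107515) = -91963)
Pow(Add(Add(-486979, 616301), v), Rational(1, 2)) = Pow(Add(Add(-486979, 616301), -91963), Rational(1, 2)) = Pow(Add(129322, -91963), Rational(1, 2)) = Pow(37359, Rational(1, 2)) = Mul(3, Pow(4151, Rational(1, 2)))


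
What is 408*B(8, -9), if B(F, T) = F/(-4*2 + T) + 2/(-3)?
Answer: -464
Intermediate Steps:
B(F, T) = -2/3 + F/(-8 + T) (B(F, T) = F/(-8 + T) + 2*(-1/3) = F/(-8 + T) - 2/3 = -2/3 + F/(-8 + T))
408*B(8, -9) = 408*((16 - 2*(-9) + 3*8)/(3*(-8 - 9))) = 408*((1/3)*(16 + 18 + 24)/(-17)) = 408*((1/3)*(-1/17)*58) = 408*(-58/51) = -464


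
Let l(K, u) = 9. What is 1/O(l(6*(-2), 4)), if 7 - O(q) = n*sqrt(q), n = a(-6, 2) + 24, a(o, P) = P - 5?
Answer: -1/56 ≈ -0.017857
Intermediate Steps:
a(o, P) = -5 + P
n = 21 (n = (-5 + 2) + 24 = -3 + 24 = 21)
O(q) = 7 - 21*sqrt(q)
1/O(l(6*(-2), 4)) = 1/(7 - 21*sqrt(9)) = 1/(7 - 21*3) = 1/(7 - 63) = 1/(-56) = -1/56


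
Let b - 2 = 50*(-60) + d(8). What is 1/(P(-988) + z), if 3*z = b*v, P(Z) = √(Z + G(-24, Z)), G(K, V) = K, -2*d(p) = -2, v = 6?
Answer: -2997/17964524 - I*√253/17964524 ≈ -0.00016683 - 8.8541e-7*I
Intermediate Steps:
d(p) = 1 (d(p) = -½*(-2) = 1)
b = -2997 (b = 2 + (50*(-60) + 1) = 2 + (-3000 + 1) = 2 - 2999 = -2997)
P(Z) = √(-24 + Z) (P(Z) = √(Z - 24) = √(-24 + Z))
z = -5994 (z = (-2997*6)/3 = (⅓)*(-17982) = -5994)
1/(P(-988) + z) = 1/(√(-24 - 988) - 5994) = 1/(√(-1012) - 5994) = 1/(2*I*√253 - 5994) = 1/(-5994 + 2*I*√253)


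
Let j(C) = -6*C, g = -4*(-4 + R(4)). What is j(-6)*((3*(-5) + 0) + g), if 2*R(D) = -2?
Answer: 180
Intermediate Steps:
R(D) = -1 (R(D) = (1/2)*(-2) = -1)
g = 20 (g = -4*(-4 - 1) = -4*(-5) = 20)
j(-6)*((3*(-5) + 0) + g) = (-6*(-6))*((3*(-5) + 0) + 20) = 36*((-15 + 0) + 20) = 36*(-15 + 20) = 36*5 = 180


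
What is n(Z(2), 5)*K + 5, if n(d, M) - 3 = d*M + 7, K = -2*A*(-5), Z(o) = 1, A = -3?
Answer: -445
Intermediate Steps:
K = -30 (K = -2*(-3)*(-5) = 6*(-5) = -30)
n(d, M) = 10 + M*d (n(d, M) = 3 + (d*M + 7) = 3 + (M*d + 7) = 3 + (7 + M*d) = 10 + M*d)
n(Z(2), 5)*K + 5 = (10 + 5*1)*(-30) + 5 = (10 + 5)*(-30) + 5 = 15*(-30) + 5 = -450 + 5 = -445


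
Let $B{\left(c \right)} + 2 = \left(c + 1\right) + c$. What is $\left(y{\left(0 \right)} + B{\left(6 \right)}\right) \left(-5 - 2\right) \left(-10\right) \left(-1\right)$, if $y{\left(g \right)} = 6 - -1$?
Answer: $-1260$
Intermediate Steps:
$B{\left(c \right)} = -1 + 2 c$ ($B{\left(c \right)} = -2 + \left(\left(c + 1\right) + c\right) = -2 + \left(\left(1 + c\right) + c\right) = -2 + \left(1 + 2 c\right) = -1 + 2 c$)
$y{\left(g \right)} = 7$ ($y{\left(g \right)} = 6 + 1 = 7$)
$\left(y{\left(0 \right)} + B{\left(6 \right)}\right) \left(-5 - 2\right) \left(-10\right) \left(-1\right) = \left(7 + \left(-1 + 2 \cdot 6\right)\right) \left(-5 - 2\right) \left(-10\right) \left(-1\right) = \left(7 + \left(-1 + 12\right)\right) \left(-7\right) \left(-10\right) \left(-1\right) = \left(7 + 11\right) \left(-7\right) \left(-10\right) \left(-1\right) = 18 \left(-7\right) \left(-10\right) \left(-1\right) = \left(-126\right) \left(-10\right) \left(-1\right) = 1260 \left(-1\right) = -1260$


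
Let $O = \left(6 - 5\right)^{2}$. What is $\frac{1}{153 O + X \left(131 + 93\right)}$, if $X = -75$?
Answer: $- \frac{1}{16647} \approx -6.0071 \cdot 10^{-5}$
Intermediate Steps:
$O = 1$ ($O = 1^{2} = 1$)
$\frac{1}{153 O + X \left(131 + 93\right)} = \frac{1}{153 \cdot 1 - 75 \left(131 + 93\right)} = \frac{1}{153 - 16800} = \frac{1}{-16647} = - \frac{1}{16647}$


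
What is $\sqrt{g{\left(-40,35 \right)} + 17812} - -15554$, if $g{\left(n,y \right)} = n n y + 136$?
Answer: $15554 + 2 \sqrt{18487} \approx 15826.0$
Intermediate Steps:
$g{\left(n,y \right)} = 136 + y n^{2}$ ($g{\left(n,y \right)} = n^{2} y + 136 = y n^{2} + 136 = 136 + y n^{2}$)
$\sqrt{g{\left(-40,35 \right)} + 17812} - -15554 = \sqrt{\left(136 + 35 \left(-40\right)^{2}\right) + 17812} - -15554 = \sqrt{\left(136 + 35 \cdot 1600\right) + 17812} + 15554 = \sqrt{\left(136 + 56000\right) + 17812} + 15554 = \sqrt{56136 + 17812} + 15554 = \sqrt{73948} + 15554 = 2 \sqrt{18487} + 15554 = 15554 + 2 \sqrt{18487}$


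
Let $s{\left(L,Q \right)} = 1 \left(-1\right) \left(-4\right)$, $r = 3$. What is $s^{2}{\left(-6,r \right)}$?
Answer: $16$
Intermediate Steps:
$s{\left(L,Q \right)} = 4$ ($s{\left(L,Q \right)} = \left(-1\right) \left(-4\right) = 4$)
$s^{2}{\left(-6,r \right)} = 4^{2} = 16$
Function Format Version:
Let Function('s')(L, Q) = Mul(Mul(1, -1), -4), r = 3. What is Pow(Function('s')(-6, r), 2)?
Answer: 16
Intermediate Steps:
Function('s')(L, Q) = 4 (Function('s')(L, Q) = Mul(-1, -4) = 4)
Pow(Function('s')(-6, r), 2) = Pow(4, 2) = 16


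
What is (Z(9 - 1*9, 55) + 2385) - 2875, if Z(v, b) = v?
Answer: -490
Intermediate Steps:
(Z(9 - 1*9, 55) + 2385) - 2875 = ((9 - 1*9) + 2385) - 2875 = ((9 - 9) + 2385) - 2875 = (0 + 2385) - 2875 = 2385 - 2875 = -490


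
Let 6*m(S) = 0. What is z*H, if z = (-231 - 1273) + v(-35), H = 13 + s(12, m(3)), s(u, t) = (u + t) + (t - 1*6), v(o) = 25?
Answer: -28101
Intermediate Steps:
m(S) = 0 (m(S) = (⅙)*0 = 0)
s(u, t) = -6 + u + 2*t (s(u, t) = (t + u) + (t - 6) = (t + u) + (-6 + t) = -6 + u + 2*t)
H = 19 (H = 13 + (-6 + 12 + 2*0) = 13 + (-6 + 12 + 0) = 13 + 6 = 19)
z = -1479 (z = (-231 - 1273) + 25 = -1504 + 25 = -1479)
z*H = -1479*19 = -28101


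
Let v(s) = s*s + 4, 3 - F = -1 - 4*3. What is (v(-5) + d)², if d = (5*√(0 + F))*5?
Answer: 16641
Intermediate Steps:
F = 16 (F = 3 - (-1 - 4*3) = 3 - (-1 - 12) = 3 - 1*(-13) = 3 + 13 = 16)
v(s) = 4 + s² (v(s) = s² + 4 = 4 + s²)
d = 100 (d = (5*√(0 + 16))*5 = (5*√16)*5 = (5*4)*5 = 20*5 = 100)
(v(-5) + d)² = ((4 + (-5)²) + 100)² = ((4 + 25) + 100)² = (29 + 100)² = 129² = 16641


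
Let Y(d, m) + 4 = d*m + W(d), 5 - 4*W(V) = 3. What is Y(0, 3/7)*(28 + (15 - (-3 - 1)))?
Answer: -329/2 ≈ -164.50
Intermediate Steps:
W(V) = 1/2 (W(V) = 5/4 - 1/4*3 = 5/4 - 3/4 = 1/2)
Y(d, m) = -7/2 + d*m (Y(d, m) = -4 + (d*m + 1/2) = -4 + (1/2 + d*m) = -7/2 + d*m)
Y(0, 3/7)*(28 + (15 - (-3 - 1))) = (-7/2 + 0*(3/7))*(28 + (15 - (-3 - 1))) = (-7/2 + 0*(3*(1/7)))*(28 + (15 - (-4))) = (-7/2 + 0*(3/7))*(28 + (15 - 1*(-4))) = (-7/2 + 0)*(28 + (15 + 4)) = -7*(28 + 19)/2 = -7/2*47 = -329/2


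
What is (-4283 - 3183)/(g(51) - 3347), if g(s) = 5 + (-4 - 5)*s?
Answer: 7466/3801 ≈ 1.9642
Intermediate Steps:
g(s) = 5 - 9*s
(-4283 - 3183)/(g(51) - 3347) = (-4283 - 3183)/((5 - 9*51) - 3347) = -7466/((5 - 459) - 3347) = -7466/(-454 - 3347) = -7466/(-3801) = -7466*(-1/3801) = 7466/3801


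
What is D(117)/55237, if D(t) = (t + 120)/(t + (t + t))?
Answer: 79/6462729 ≈ 1.2224e-5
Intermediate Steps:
D(t) = (120 + t)/(3*t) (D(t) = (120 + t)/(t + 2*t) = (120 + t)/((3*t)) = (120 + t)*(1/(3*t)) = (120 + t)/(3*t))
D(117)/55237 = ((⅓)*(120 + 117)/117)/55237 = ((⅓)*(1/117)*237)*(1/55237) = (79/117)*(1/55237) = 79/6462729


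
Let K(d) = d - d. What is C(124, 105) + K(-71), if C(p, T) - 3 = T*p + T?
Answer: 13128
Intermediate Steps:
C(p, T) = 3 + T + T*p (C(p, T) = 3 + (T*p + T) = 3 + (T + T*p) = 3 + T + T*p)
K(d) = 0
C(124, 105) + K(-71) = (3 + 105 + 105*124) + 0 = (3 + 105 + 13020) + 0 = 13128 + 0 = 13128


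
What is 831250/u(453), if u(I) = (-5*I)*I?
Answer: -166250/205209 ≈ -0.81015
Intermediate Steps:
u(I) = -5*I²
831250/u(453) = 831250/((-5*453²)) = 831250/((-5*205209)) = 831250/(-1026045) = 831250*(-1/1026045) = -166250/205209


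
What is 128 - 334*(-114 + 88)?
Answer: 8812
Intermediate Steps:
128 - 334*(-114 + 88) = 128 - 334*(-26) = 128 + 8684 = 8812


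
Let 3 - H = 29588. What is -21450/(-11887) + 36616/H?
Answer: 199343858/351676895 ≈ 0.56684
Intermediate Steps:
H = -29585 (H = 3 - 1*29588 = 3 - 29588 = -29585)
-21450/(-11887) + 36616/H = -21450/(-11887) + 36616/(-29585) = -21450*(-1/11887) + 36616*(-1/29585) = 21450/11887 - 36616/29585 = 199343858/351676895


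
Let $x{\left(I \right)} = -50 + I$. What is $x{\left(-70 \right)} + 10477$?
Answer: $10357$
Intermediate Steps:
$x{\left(-70 \right)} + 10477 = \left(-50 - 70\right) + 10477 = -120 + 10477 = 10357$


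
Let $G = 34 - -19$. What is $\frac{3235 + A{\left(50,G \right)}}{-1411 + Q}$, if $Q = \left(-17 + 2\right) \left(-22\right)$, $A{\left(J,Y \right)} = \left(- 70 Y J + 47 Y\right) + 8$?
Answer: $\frac{179766}{1081} \approx 166.3$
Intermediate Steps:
$G = 53$ ($G = 34 + 19 = 53$)
$A{\left(J,Y \right)} = 8 + 47 Y - 70 J Y$ ($A{\left(J,Y \right)} = \left(- 70 J Y + 47 Y\right) + 8 = \left(47 Y - 70 J Y\right) + 8 = 8 + 47 Y - 70 J Y$)
$Q = 330$ ($Q = \left(-15\right) \left(-22\right) = 330$)
$\frac{3235 + A{\left(50,G \right)}}{-1411 + Q} = \frac{3235 + \left(8 + 47 \cdot 53 - 3500 \cdot 53\right)}{-1411 + 330} = \frac{3235 + \left(8 + 2491 - 185500\right)}{-1081} = \left(3235 - 183001\right) \left(- \frac{1}{1081}\right) = \left(-179766\right) \left(- \frac{1}{1081}\right) = \frac{179766}{1081}$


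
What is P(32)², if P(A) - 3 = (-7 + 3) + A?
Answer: 961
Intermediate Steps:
P(A) = -1 + A (P(A) = 3 + ((-7 + 3) + A) = 3 + (-4 + A) = -1 + A)
P(32)² = (-1 + 32)² = 31² = 961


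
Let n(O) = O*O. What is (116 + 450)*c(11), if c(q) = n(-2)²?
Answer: 9056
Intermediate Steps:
n(O) = O²
c(q) = 16 (c(q) = ((-2)²)² = 4² = 16)
(116 + 450)*c(11) = (116 + 450)*16 = 566*16 = 9056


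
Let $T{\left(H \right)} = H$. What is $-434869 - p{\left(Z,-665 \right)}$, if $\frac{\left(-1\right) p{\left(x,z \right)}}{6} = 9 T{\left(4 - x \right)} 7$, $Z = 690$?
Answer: $-694177$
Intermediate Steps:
$p{\left(x,z \right)} = -1512 + 378 x$ ($p{\left(x,z \right)} = - 6 \cdot 9 \left(4 - x\right) 7 = - 6 \left(36 - 9 x\right) 7 = - 6 \left(252 - 63 x\right) = -1512 + 378 x$)
$-434869 - p{\left(Z,-665 \right)} = -434869 - \left(-1512 + 378 \cdot 690\right) = -434869 - \left(-1512 + 260820\right) = -434869 - 259308 = -694177$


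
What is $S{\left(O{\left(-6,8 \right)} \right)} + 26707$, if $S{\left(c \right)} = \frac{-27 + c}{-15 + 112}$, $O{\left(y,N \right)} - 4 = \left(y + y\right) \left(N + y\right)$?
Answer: $\frac{2590532}{97} \approx 26707.0$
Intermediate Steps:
$O{\left(y,N \right)} = 4 + 2 y \left(N + y\right)$ ($O{\left(y,N \right)} = 4 + \left(y + y\right) \left(N + y\right) = 4 + 2 y \left(N + y\right)$)
$S{\left(c \right)} = - \frac{27}{97} + \frac{c}{97}$ ($S{\left(c \right)} = \frac{-27 + c}{97} = \left(-27 + c\right) \frac{1}{97} = - \frac{27}{97} + \frac{c}{97}$)
$S{\left(O{\left(-6,8 \right)} \right)} + 26707 = \left(- \frac{27}{97} + \frac{4 + 2 \left(-6\right)^{2} + 2 \cdot 8 \left(-6\right)}{97}\right) + 26707 = \left(- \frac{27}{97} + \frac{4 + 2 \cdot 36 - 96}{97}\right) + 26707 = \left(- \frac{27}{97} + \frac{4 + 72 - 96}{97}\right) + 26707 = \left(- \frac{27}{97} + \frac{1}{97} \left(-20\right)\right) + 26707 = \left(- \frac{27}{97} - \frac{20}{97}\right) + 26707 = - \frac{47}{97} + 26707 = \frac{2590532}{97}$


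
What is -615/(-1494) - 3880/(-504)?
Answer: 84815/10458 ≈ 8.1101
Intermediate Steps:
-615/(-1494) - 3880/(-504) = -615*(-1/1494) - 3880*(-1/504) = 205/498 + 485/63 = 84815/10458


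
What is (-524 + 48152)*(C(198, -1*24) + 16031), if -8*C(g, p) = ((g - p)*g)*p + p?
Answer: 7044276456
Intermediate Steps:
C(g, p) = -p/8 - g*p*(g - p)/8 (C(g, p) = -(((g - p)*g)*p + p)/8 = -((g*(g - p))*p + p)/8 = -(g*p*(g - p) + p)/8 = -(p + g*p*(g - p))/8 = -p/8 - g*p*(g - p)/8)
(-524 + 48152)*(C(198, -1*24) + 16031) = (-524 + 48152)*((-1*24)*(-1 - 1*198² + 198*(-1*24))/8 + 16031) = 47628*((⅛)*(-24)*(-1 - 1*39204 + 198*(-24)) + 16031) = 47628*((⅛)*(-24)*(-1 - 39204 - 4752) + 16031) = 47628*((⅛)*(-24)*(-43957) + 16031) = 47628*(131871 + 16031) = 47628*147902 = 7044276456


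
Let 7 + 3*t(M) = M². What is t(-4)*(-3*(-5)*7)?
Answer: 315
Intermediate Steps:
t(M) = -7/3 + M²/3
t(-4)*(-3*(-5)*7) = (-7/3 + (⅓)*(-4)²)*(-3*(-5)*7) = (-7/3 + (⅓)*16)*(15*7) = (-7/3 + 16/3)*105 = 3*105 = 315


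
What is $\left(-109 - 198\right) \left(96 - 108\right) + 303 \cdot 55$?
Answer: $20349$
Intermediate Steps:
$\left(-109 - 198\right) \left(96 - 108\right) + 303 \cdot 55 = - 307 \left(96 - 108\right) + 16665 = \left(-307\right) \left(-12\right) + 16665 = 3684 + 16665 = 20349$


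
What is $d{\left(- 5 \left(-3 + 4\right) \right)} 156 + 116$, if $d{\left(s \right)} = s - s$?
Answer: $116$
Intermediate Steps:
$d{\left(s \right)} = 0$
$d{\left(- 5 \left(-3 + 4\right) \right)} 156 + 116 = 0 \cdot 156 + 116 = 0 + 116 = 116$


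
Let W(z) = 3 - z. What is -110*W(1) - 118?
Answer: -338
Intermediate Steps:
-110*W(1) - 118 = -110*(3 - 1*1) - 118 = -110*(3 - 1) - 118 = -110*2 - 118 = -220 - 118 = -338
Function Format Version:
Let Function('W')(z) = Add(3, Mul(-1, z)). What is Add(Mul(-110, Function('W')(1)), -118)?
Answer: -338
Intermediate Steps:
Add(Mul(-110, Function('W')(1)), -118) = Add(Mul(-110, Add(3, Mul(-1, 1))), -118) = Add(Mul(-110, Add(3, -1)), -118) = Add(Mul(-110, 2), -118) = Add(-220, -118) = -338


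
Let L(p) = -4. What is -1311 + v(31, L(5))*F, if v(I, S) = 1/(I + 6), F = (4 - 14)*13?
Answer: -48637/37 ≈ -1314.5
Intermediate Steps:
F = -130 (F = -10*13 = -130)
v(I, S) = 1/(6 + I)
-1311 + v(31, L(5))*F = -1311 - 130/(6 + 31) = -1311 - 130/37 = -48637/37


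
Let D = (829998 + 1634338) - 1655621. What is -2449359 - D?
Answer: -3258074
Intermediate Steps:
D = 808715 (D = 2464336 - 1655621 = 808715)
-2449359 - D = -2449359 - 1*808715 = -2449359 - 808715 = -3258074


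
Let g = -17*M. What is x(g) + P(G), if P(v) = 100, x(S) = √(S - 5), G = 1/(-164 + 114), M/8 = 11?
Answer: 100 + I*√1501 ≈ 100.0 + 38.743*I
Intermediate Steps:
M = 88 (M = 8*11 = 88)
g = -1496 (g = -17*88 = -1496)
G = -1/50 (G = 1/(-50) = -1/50 ≈ -0.020000)
x(S) = √(-5 + S)
x(g) + P(G) = √(-5 - 1496) + 100 = √(-1501) + 100 = I*√1501 + 100 = 100 + I*√1501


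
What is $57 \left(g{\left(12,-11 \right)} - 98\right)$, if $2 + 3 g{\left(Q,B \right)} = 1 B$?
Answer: $-5833$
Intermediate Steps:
$g{\left(Q,B \right)} = - \frac{2}{3} + \frac{B}{3}$ ($g{\left(Q,B \right)} = - \frac{2}{3} + \frac{1 B}{3} = - \frac{2}{3} + \frac{B}{3}$)
$57 \left(g{\left(12,-11 \right)} - 98\right) = 57 \left(\left(- \frac{2}{3} + \frac{1}{3} \left(-11\right)\right) - 98\right) = 57 \left(\left(- \frac{2}{3} - \frac{11}{3}\right) - 98\right) = 57 \left(- \frac{13}{3} - 98\right) = 57 \left(- \frac{307}{3}\right) = -5833$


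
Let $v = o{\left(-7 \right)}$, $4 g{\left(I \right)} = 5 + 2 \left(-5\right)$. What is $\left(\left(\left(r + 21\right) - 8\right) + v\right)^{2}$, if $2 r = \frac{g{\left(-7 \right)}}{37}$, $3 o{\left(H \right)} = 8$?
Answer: $\frac{193126609}{788544} \approx 244.92$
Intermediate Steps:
$o{\left(H \right)} = \frac{8}{3}$ ($o{\left(H \right)} = \frac{1}{3} \cdot 8 = \frac{8}{3}$)
$g{\left(I \right)} = - \frac{5}{4}$ ($g{\left(I \right)} = \frac{5 + 2 \left(-5\right)}{4} = \frac{5 - 10}{4} = \frac{1}{4} \left(-5\right) = - \frac{5}{4}$)
$v = \frac{8}{3} \approx 2.6667$
$r = - \frac{5}{296}$ ($r = \frac{\left(- \frac{5}{4}\right) \frac{1}{37}}{2} = \frac{1}{2} \left(- \frac{5}{148}\right) = - \frac{5}{296} \approx -0.016892$)
$\left(\left(\left(r + 21\right) - 8\right) + v\right)^{2} = \left(\left(\left(- \frac{5}{296} + 21\right) - 8\right) + \frac{8}{3}\right)^{2} = \left(\left(\frac{6211}{296} - 8\right) + \frac{8}{3}\right)^{2} = \left(\frac{3843}{296} + \frac{8}{3}\right)^{2} = \left(\frac{13897}{888}\right)^{2} = \frac{193126609}{788544}$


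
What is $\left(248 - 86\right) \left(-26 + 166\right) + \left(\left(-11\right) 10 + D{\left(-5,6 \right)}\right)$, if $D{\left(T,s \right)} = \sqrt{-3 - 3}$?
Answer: $22570 + i \sqrt{6} \approx 22570.0 + 2.4495 i$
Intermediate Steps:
$D{\left(T,s \right)} = i \sqrt{6}$ ($D{\left(T,s \right)} = \sqrt{-6} = i \sqrt{6}$)
$\left(248 - 86\right) \left(-26 + 166\right) + \left(\left(-11\right) 10 + D{\left(-5,6 \right)}\right) = \left(248 - 86\right) \left(-26 + 166\right) + \left(\left(-11\right) 10 + i \sqrt{6}\right) = 162 \cdot 140 - \left(110 - i \sqrt{6}\right) = 22680 - \left(110 - i \sqrt{6}\right) = 22570 + i \sqrt{6}$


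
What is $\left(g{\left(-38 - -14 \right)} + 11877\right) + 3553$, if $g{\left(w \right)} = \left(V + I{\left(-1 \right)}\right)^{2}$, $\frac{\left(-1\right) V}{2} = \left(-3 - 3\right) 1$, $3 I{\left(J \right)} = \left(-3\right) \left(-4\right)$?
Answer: $15686$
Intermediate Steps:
$I{\left(J \right)} = 4$ ($I{\left(J \right)} = \frac{\left(-3\right) \left(-4\right)}{3} = \frac{1}{3} \cdot 12 = 4$)
$V = 12$ ($V = - 2 \left(-3 - 3\right) 1 = - 2 \left(\left(-6\right) 1\right) = \left(-2\right) \left(-6\right) = 12$)
$g{\left(w \right)} = 256$ ($g{\left(w \right)} = \left(12 + 4\right)^{2} = 16^{2} = 256$)
$\left(g{\left(-38 - -14 \right)} + 11877\right) + 3553 = \left(256 + 11877\right) + 3553 = 12133 + 3553 = 15686$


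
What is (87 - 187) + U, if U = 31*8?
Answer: 148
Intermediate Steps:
U = 248
(87 - 187) + U = (87 - 187) + 248 = -100 + 248 = 148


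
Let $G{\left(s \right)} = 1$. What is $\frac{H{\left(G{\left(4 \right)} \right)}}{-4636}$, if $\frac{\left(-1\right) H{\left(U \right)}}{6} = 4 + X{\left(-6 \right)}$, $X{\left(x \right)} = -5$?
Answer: $- \frac{3}{2318} \approx -0.0012942$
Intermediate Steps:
$H{\left(U \right)} = 6$ ($H{\left(U \right)} = - 6 \left(4 - 5\right) = \left(-6\right) \left(-1\right) = 6$)
$\frac{H{\left(G{\left(4 \right)} \right)}}{-4636} = \frac{6}{-4636} = 6 \left(- \frac{1}{4636}\right) = - \frac{3}{2318}$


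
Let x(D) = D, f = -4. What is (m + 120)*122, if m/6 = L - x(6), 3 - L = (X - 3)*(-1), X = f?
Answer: 7320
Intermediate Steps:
X = -4
L = -4 (L = 3 - (-4 - 3)*(-1) = 3 - (-7)*(-1) = 3 - 1*7 = 3 - 7 = -4)
m = -60 (m = 6*(-4 - 1*6) = 6*(-4 - 6) = 6*(-10) = -60)
(m + 120)*122 = (-60 + 120)*122 = 60*122 = 7320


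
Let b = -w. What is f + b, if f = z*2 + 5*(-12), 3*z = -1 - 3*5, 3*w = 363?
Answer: -575/3 ≈ -191.67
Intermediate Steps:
w = 121 (w = (1/3)*363 = 121)
z = -16/3 (z = (-1 - 3*5)/3 = (-1 - 15)/3 = (1/3)*(-16) = -16/3 ≈ -5.3333)
b = -121 (b = -1*121 = -121)
f = -212/3 (f = -16/3*2 + 5*(-12) = -32/3 - 60 = -212/3 ≈ -70.667)
f + b = -212/3 - 121 = -575/3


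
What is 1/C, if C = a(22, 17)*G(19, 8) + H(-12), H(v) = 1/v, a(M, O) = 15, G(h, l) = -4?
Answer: -12/721 ≈ -0.016644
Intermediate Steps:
C = -721/12 (C = 15*(-4) + 1/(-12) = -60 - 1/12 = -721/12 ≈ -60.083)
1/C = 1/(-721/12) = -12/721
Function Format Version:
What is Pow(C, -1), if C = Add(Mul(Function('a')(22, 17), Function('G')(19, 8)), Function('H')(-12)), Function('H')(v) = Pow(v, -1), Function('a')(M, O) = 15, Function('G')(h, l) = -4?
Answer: Rational(-12, 721) ≈ -0.016644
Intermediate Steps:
C = Rational(-721, 12) (C = Add(Mul(15, -4), Pow(-12, -1)) = Add(-60, Rational(-1, 12)) = Rational(-721, 12) ≈ -60.083)
Pow(C, -1) = Pow(Rational(-721, 12), -1) = Rational(-12, 721)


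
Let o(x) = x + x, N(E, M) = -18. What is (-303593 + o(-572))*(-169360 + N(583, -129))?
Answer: 51615743586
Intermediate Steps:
o(x) = 2*x
(-303593 + o(-572))*(-169360 + N(583, -129)) = (-303593 + 2*(-572))*(-169360 - 18) = (-303593 - 1144)*(-169378) = -304737*(-169378) = 51615743586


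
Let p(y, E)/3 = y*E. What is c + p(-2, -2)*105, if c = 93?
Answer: 1353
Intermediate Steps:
p(y, E) = 3*E*y (p(y, E) = 3*(y*E) = 3*(E*y) = 3*E*y)
c + p(-2, -2)*105 = 93 + (3*(-2)*(-2))*105 = 93 + 12*105 = 93 + 1260 = 1353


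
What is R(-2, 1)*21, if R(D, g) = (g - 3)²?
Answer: 84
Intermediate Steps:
R(D, g) = (-3 + g)²
R(-2, 1)*21 = (-3 + 1)²*21 = (-2)²*21 = 4*21 = 84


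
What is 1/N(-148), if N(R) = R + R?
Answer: -1/296 ≈ -0.0033784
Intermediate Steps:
N(R) = 2*R
1/N(-148) = 1/(2*(-148)) = 1/(-296) = -1/296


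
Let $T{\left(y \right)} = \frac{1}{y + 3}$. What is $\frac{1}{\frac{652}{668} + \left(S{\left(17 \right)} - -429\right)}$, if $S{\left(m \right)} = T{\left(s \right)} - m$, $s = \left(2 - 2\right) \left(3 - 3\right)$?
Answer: $\frac{501}{207068} \approx 0.0024195$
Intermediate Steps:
$s = 0$ ($s = 0 \cdot 0 = 0$)
$T{\left(y \right)} = \frac{1}{3 + y}$
$S{\left(m \right)} = \frac{1}{3} - m$ ($S{\left(m \right)} = \frac{1}{3 + 0} - m = \frac{1}{3} - m$)
$\frac{1}{\frac{652}{668} + \left(S{\left(17 \right)} - -429\right)} = \frac{1}{\frac{652}{668} + \left(\left(\frac{1}{3} - 17\right) - -429\right)} = \frac{1}{652 \cdot \frac{1}{668} + \left(\left(\frac{1}{3} - 17\right) + 429\right)} = \frac{1}{\frac{163}{167} + \left(- \frac{50}{3} + 429\right)} = \frac{1}{\frac{163}{167} + \frac{1237}{3}} = \frac{1}{\frac{207068}{501}} = \frac{501}{207068}$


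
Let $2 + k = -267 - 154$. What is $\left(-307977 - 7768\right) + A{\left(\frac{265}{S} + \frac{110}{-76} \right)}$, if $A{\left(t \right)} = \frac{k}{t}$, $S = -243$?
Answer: $- \frac{7395578093}{23435} \approx -3.1558 \cdot 10^{5}$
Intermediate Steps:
$k = -423$ ($k = -2 - 421 = -423$)
$A{\left(t \right)} = - \frac{423}{t}$
$\left(-307977 - 7768\right) + A{\left(\frac{265}{S} + \frac{110}{-76} \right)} = \left(-307977 - 7768\right) - \frac{423}{\frac{265}{-243} + \frac{110}{-76}} = -315745 - \frac{423}{265 \left(- \frac{1}{243}\right) + 110 \left(- \frac{1}{76}\right)} = -315745 - \frac{423}{- \frac{265}{243} - \frac{55}{38}} = -315745 - \frac{423}{- \frac{23435}{9234}} = -315745 - - \frac{3905982}{23435} = -315745 + \frac{3905982}{23435} = - \frac{7395578093}{23435}$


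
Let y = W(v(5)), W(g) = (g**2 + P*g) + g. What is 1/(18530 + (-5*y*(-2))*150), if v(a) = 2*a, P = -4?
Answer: 1/123530 ≈ 8.0952e-6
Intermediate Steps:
W(g) = g**2 - 3*g (W(g) = (g**2 - 4*g) + g = g**2 - 3*g)
y = 70 (y = (2*5)*(-3 + 2*5) = 10*(-3 + 10) = 10*7 = 70)
1/(18530 + (-5*y*(-2))*150) = 1/(18530 + (-5*70*(-2))*150) = 1/(18530 - 350*(-2)*150) = 1/(18530 + 700*150) = 1/(18530 + 105000) = 1/123530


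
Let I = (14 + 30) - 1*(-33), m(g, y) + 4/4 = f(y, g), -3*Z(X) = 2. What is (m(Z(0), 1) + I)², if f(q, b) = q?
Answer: 5929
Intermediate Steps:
Z(X) = -⅔ (Z(X) = -⅓*2 = -⅔)
m(g, y) = -1 + y
I = 77 (I = 44 + 33 = 77)
(m(Z(0), 1) + I)² = ((-1 + 1) + 77)² = (0 + 77)² = 77² = 5929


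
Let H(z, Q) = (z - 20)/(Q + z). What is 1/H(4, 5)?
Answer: -9/16 ≈ -0.56250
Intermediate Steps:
H(z, Q) = (-20 + z)/(Q + z)
1/H(4, 5) = 1/((-20 + 4)/(5 + 4)) = 1/(-16/9) = -9/16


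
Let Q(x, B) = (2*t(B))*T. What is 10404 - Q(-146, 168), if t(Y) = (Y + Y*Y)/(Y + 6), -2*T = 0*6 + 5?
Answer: 325376/29 ≈ 11220.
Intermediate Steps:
T = -5/2 (T = -(0*6 + 5)/2 = -(0 + 5)/2 = -1/2*5 = -5/2 ≈ -2.5000)
t(Y) = (Y + Y**2)/(6 + Y)
Q(x, B) = -5*B*(1 + B)/(6 + B) (Q(x, B) = (2*(B*(1 + B)/(6 + B)))*(-5/2) = (2*B*(1 + B)/(6 + B))*(-5/2) = -5*B*(1 + B)/(6 + B))
10404 - Q(-146, 168) = 10404 - (-5)*168*(1 + 168)/(6 + 168) = 10404 - (-5)*168*169/174 = 10404 - 1*(-23660/29) = 10404 + 23660/29 = 325376/29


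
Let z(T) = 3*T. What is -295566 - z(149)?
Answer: -296013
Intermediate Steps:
-295566 - z(149) = -295566 - 3*149 = -295566 - 1*447 = -295566 - 447 = -296013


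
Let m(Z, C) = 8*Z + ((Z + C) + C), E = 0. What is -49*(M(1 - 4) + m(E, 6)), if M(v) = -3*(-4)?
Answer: -1176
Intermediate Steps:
M(v) = 12
m(Z, C) = 2*C + 9*Z (m(Z, C) = 8*Z + ((C + Z) + C) = 8*Z + (Z + 2*C) = 2*C + 9*Z)
-49*(M(1 - 4) + m(E, 6)) = -49*(12 + (2*6 + 9*0)) = -49*(12 + (12 + 0)) = -49*(12 + 12) = -49*24 = -1176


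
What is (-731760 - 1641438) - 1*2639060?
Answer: -5012258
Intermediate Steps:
(-731760 - 1641438) - 1*2639060 = -2373198 - 2639060 = -5012258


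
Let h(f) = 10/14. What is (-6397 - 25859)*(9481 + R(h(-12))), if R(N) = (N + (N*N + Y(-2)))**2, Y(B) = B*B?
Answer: -105197953536/343 ≈ -3.0670e+8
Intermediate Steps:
h(f) = 5/7 (h(f) = 10*(1/14) = 5/7)
Y(B) = B**2
R(N) = (4 + N + N**2)**2 (R(N) = (N + (N*N + (-2)**2))**2 = (N + (N**2 + 4))**2 = (N + (4 + N**2))**2 = (4 + N + N**2)**2)
(-6397 - 25859)*(9481 + R(h(-12))) = (-6397 - 25859)*(9481 + (4 + 5/7 + (5/7)**2)**2) = -32256*(9481 + (4 + 5/7 + 25/49)**2) = -32256*(9481 + (256/49)**2) = -32256*(9481 + 65536/2401) = -32256*22829417/2401 = -105197953536/343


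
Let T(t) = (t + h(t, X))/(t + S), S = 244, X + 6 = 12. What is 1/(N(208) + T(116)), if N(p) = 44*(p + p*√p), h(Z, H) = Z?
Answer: -18534105/35109698531639 + 74131200*√13/35109698531639 ≈ 7.0849e-6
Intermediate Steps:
X = 6 (X = -6 + 12 = 6)
T(t) = 2*t/(244 + t) (T(t) = (t + t)/(t + 244) = (2*t)/(244 + t) = 2*t/(244 + t))
N(p) = 44*p + 44*p^(3/2) (N(p) = 44*(p + p^(3/2)) = 44*p + 44*p^(3/2))
1/(N(208) + T(116)) = 1/((44*208 + 44*208^(3/2)) + 2*116/(244 + 116)) = 1/((9152 + 44*(832*√13)) + 2*116/360) = 1/((9152 + 36608*√13) + 2*116*(1/360)) = 1/((9152 + 36608*√13) + 29/45) = 1/(411869/45 + 36608*√13)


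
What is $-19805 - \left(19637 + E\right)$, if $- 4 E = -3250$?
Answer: $- \frac{80509}{2} \approx -40255.0$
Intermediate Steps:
$E = \frac{1625}{2}$ ($E = \left(- \frac{1}{4}\right) \left(-3250\right) = \frac{1625}{2} \approx 812.5$)
$-19805 - \left(19637 + E\right) = -19805 - \left(19637 + \frac{1625}{2}\right) = -19805 - \frac{40899}{2} = - \frac{80509}{2}$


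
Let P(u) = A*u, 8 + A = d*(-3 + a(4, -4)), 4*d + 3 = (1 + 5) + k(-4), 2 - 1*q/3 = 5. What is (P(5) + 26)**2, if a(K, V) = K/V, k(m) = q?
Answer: 256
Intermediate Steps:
q = -9 (q = 6 - 3*5 = 6 - 15 = -9)
k(m) = -9
d = -3/2 (d = -3/4 + ((1 + 5) - 9)/4 = -3/4 + (6 - 9)/4 = -3/4 + (1/4)*(-3) = -3/4 - 3/4 = -3/2 ≈ -1.5000)
A = -2 (A = -8 - 3*(-3 + 4/(-4))/2 = -8 - 3*(-3 + 4*(-1/4))/2 = -8 - 3*(-3 - 1)/2 = -8 - 3/2*(-4) = -8 + 6 = -2)
P(u) = -2*u
(P(5) + 26)**2 = (-2*5 + 26)**2 = (-10 + 26)**2 = 16**2 = 256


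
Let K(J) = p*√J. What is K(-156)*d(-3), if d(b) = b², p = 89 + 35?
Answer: 2232*I*√39 ≈ 13939.0*I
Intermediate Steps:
p = 124
K(J) = 124*√J
K(-156)*d(-3) = (124*√(-156))*(-3)² = (124*(2*I*√39))*9 = (248*I*√39)*9 = 2232*I*√39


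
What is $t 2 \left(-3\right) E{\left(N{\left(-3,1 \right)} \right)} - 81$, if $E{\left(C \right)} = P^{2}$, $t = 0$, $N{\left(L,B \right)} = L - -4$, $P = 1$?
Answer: $-81$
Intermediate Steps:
$N{\left(L,B \right)} = 4 + L$ ($N{\left(L,B \right)} = L + 4 = 4 + L$)
$E{\left(C \right)} = 1$ ($E{\left(C \right)} = 1^{2} = 1$)
$t 2 \left(-3\right) E{\left(N{\left(-3,1 \right)} \right)} - 81 = 0 \cdot 2 \left(-3\right) 1 - 81 = 0 \left(-3\right) 1 - 81 = 0 \cdot 1 - 81 = 0 - 81 = -81$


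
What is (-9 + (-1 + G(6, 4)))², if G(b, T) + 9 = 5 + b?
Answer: 64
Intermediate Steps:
G(b, T) = -4 + b (G(b, T) = -9 + (5 + b) = -4 + b)
(-9 + (-1 + G(6, 4)))² = (-9 + (-1 + (-4 + 6)))² = (-9 + (-1 + 2))² = (-9 + 1)² = (-8)² = 64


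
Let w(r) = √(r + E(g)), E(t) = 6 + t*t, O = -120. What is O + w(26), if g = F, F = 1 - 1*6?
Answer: -120 + √57 ≈ -112.45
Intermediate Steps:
F = -5 (F = 1 - 6 = -5)
g = -5
E(t) = 6 + t²
w(r) = √(31 + r) (w(r) = √(r + (6 + (-5)²)) = √(r + (6 + 25)) = √(r + 31) = √(31 + r))
O + w(26) = -120 + √(31 + 26) = -120 + √57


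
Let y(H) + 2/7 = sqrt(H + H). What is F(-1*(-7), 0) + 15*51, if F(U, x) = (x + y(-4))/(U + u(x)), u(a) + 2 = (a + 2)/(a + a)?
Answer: 765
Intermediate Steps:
y(H) = -2/7 + sqrt(2)*sqrt(H) (y(H) = -2/7 + sqrt(H + H) = -2/7 + sqrt(2*H) = -2/7 + sqrt(2)*sqrt(H))
u(a) = -2 + (2 + a)/(2*a) (u(a) = -2 + (a + 2)/(a + a) = -2 + (2 + a)/((2*a)) = -2 + (2 + a)*(1/(2*a)) = -2 + (2 + a)/(2*a))
F(U, x) = (-2/7 + x + 2*I*sqrt(2))/(-3/2 + U + 1/x) (F(U, x) = (x + (-2/7 + sqrt(2)*sqrt(-4)))/(U + (-3/2 + 1/x)) = (x + (-2/7 + sqrt(2)*(2*I)))/(-3/2 + U + 1/x) = (x + (-2/7 + 2*I*sqrt(2)))/(-3/2 + U + 1/x) = (-2/7 + x + 2*I*sqrt(2))/(-3/2 + U + 1/x))
F(-1*(-7), 0) + 15*51 = (2/7)*0*(-2 + 7*0 + 14*I*sqrt(2))/(2 + 0*(-3 + 2*(-1*(-7)))) + 15*51 = (2/7)*0*(-2 + 0 + 14*I*sqrt(2))/(2 + 0*(-3 + 2*7)) + 765 = (2/7)*0*(-2 + 14*I*sqrt(2))/(2 + 0*(-3 + 14)) + 765 = (2/7)*0*(-2 + 14*I*sqrt(2))/(2 + 0*11) + 765 = (2/7)*0*(-2 + 14*I*sqrt(2))/(2 + 0) + 765 = (2/7)*0*(-2 + 14*I*sqrt(2))/2 + 765 = (2/7)*0*(1/2)*(-2 + 14*I*sqrt(2)) + 765 = 0 + 765 = 765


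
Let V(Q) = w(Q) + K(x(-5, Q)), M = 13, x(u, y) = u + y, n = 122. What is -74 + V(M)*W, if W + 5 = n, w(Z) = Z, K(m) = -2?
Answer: 1213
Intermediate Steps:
W = 117 (W = -5 + 122 = 117)
V(Q) = -2 + Q (V(Q) = Q - 2 = -2 + Q)
-74 + V(M)*W = -74 + (-2 + 13)*117 = -74 + 11*117 = -74 + 1287 = 1213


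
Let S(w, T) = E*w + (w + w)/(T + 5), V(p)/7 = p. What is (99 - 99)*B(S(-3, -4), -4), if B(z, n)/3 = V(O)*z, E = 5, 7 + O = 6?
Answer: 0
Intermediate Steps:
O = -1 (O = -7 + 6 = -1)
V(p) = 7*p
S(w, T) = 5*w + 2*w/(5 + T) (S(w, T) = 5*w + (w + w)/(T + 5) = 5*w + (2*w)/(5 + T) = 5*w + 2*w/(5 + T))
B(z, n) = -21*z (B(z, n) = 3*((7*(-1))*z) = 3*(-7*z) = -21*z)
(99 - 99)*B(S(-3, -4), -4) = (99 - 99)*(-(-63)*(27 + 5*(-4))/(5 - 4)) = 0*(-(-63)*(27 - 20)/1) = 0*(-(-63)*7) = 0*(-21*(-21)) = 0*441 = 0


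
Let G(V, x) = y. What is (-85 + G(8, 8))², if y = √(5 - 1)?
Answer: 6889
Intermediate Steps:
y = 2 (y = √4 = 2)
G(V, x) = 2
(-85 + G(8, 8))² = (-85 + 2)² = (-83)² = 6889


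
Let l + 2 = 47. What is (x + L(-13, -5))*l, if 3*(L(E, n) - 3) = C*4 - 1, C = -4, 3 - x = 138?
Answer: -6195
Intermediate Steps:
l = 45 (l = -2 + 47 = 45)
x = -135 (x = 3 - 1*138 = 3 - 138 = -135)
L(E, n) = -8/3 (L(E, n) = 3 + (-4*4 - 1)/3 = 3 + (-16 - 1)/3 = 3 + (⅓)*(-17) = 3 - 17/3 = -8/3)
(x + L(-13, -5))*l = (-135 - 8/3)*45 = -413/3*45 = -6195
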